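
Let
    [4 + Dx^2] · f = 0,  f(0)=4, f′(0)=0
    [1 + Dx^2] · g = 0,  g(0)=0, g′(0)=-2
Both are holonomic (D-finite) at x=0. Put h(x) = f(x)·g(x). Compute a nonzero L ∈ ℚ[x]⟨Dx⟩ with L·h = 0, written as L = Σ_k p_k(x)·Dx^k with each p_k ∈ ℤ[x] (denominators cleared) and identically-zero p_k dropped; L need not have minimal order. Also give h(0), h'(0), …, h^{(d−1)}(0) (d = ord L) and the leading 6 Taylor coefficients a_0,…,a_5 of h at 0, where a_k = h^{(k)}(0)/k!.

f: a_k = 4, 0, -8, 0, 8/3, 0, …
g: a_k = 0, -2, 0, 1/3, 0, -1/60, …
Sym-product of L_f,L_g gives L₀ (≤ ord 4).
L = 9 + 10·Dx^2 + Dx^4  (order 4).
h: a_k = 0, -8, 0, 52/3, 0, -121/15, …
ICs: h(0) = 0, h′(0) = -8, h′′(0) = 0, h′′′(0) = 104.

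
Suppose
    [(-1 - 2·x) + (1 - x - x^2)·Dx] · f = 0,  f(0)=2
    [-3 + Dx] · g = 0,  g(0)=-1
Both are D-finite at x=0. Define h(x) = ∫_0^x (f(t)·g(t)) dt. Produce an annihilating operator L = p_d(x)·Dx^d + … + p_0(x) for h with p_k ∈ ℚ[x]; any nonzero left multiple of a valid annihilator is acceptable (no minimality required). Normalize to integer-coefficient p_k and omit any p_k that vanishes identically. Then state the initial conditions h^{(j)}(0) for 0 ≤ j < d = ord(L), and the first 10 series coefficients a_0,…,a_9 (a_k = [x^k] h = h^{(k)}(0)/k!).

L = (4 - x - 3·x^2)·Dx + (-1 + x + x^2)·Dx^2  (order 2).
h: a_k = 0, -2, -4, -19/3, -9, -247/20, -509/30, -6623/280, -18777/560, -972481/20160, …
ICs: h(0) = 0, h′(0) = -2.

f: a_k = 2, 2, 4, 6, 10, 16, 26, 42, 68, 110, …
g: a_k = -1, -3, -9/2, -9/2, -27/8, -81/40, -81/80, -243/560, -729/4480, -243/4480, …
Product ⇒ symmetric product L₀, ord ≤ 1.
h=∫₀ˣh₀: take L = L₀·Dx.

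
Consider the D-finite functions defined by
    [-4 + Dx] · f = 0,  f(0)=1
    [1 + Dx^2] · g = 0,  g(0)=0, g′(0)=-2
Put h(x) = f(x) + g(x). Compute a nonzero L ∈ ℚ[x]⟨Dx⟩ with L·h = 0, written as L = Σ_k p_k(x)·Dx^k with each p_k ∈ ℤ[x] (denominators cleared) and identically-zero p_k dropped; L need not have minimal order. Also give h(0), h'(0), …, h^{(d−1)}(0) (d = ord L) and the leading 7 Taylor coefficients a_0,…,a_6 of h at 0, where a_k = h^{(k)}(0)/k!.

f: a_k = 1, 4, 8, 32/3, 32/3, 128/15, 256/45, …
g: a_k = 0, -2, 0, 1/3, 0, -1/60, 0, …
L₀ := lclm(L_f,L_g); ord L₀ ≤ 1+2.
L = -4 + Dx - 4·Dx^2 + Dx^3  (order 3).
h: a_k = 1, 2, 8, 11, 32/3, 511/60, 256/45, …
ICs: h(0) = 1, h′(0) = 2, h′′(0) = 16.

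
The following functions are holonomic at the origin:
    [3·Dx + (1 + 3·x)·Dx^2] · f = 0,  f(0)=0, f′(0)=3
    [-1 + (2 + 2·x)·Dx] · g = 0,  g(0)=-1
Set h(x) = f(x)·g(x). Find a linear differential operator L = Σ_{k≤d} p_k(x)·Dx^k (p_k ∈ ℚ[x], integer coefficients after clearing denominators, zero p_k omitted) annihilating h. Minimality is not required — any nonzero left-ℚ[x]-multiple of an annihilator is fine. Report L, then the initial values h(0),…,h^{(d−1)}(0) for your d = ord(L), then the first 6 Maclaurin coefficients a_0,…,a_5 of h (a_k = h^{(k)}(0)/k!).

f: a_k = 0, 3, -9/2, 9, -81/4, 243/5, …
g: a_k = -1, -1/2, 1/8, -1/16, 5/128, -7/256, …
L₀ := L_f ⊗_s L_g (sym. prod.), ord ≤ 2.
L = (-3 + 3·x) + (8 + 8·x)·Dx + (4 + 20·x + 28·x^2 + 12·x^3)·Dx^2  (order 2).
h: a_k = 0, -3, 3, -51/8, 15, -23649/640, …
ICs: h(0) = 0, h′(0) = -3.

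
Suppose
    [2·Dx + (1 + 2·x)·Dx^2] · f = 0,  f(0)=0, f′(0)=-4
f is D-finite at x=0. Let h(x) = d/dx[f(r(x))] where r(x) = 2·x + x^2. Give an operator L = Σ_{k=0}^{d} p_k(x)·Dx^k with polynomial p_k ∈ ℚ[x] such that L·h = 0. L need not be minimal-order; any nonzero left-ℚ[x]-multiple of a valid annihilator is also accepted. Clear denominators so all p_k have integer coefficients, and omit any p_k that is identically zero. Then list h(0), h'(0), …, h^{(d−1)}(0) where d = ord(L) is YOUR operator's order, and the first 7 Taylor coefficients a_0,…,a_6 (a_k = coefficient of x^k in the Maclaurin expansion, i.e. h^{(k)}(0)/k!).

f: a_k = 0, -4, 4, -16/3, 8, -64/5, 64/3, …
L₀ from L_f via x↦r, Dx↦r'^{-1}Dx.
h=h₀': d/dx-closure on L₀ ⇒ L.
L = (3 + 4·x + 2·x^2) + (1 + 5·x + 6·x^2 + 2·x^3)·Dx  (order 1).
h: a_k = -8, 24, -80, 272, -928, 3168, -10816, …
ICs: h(0) = -8.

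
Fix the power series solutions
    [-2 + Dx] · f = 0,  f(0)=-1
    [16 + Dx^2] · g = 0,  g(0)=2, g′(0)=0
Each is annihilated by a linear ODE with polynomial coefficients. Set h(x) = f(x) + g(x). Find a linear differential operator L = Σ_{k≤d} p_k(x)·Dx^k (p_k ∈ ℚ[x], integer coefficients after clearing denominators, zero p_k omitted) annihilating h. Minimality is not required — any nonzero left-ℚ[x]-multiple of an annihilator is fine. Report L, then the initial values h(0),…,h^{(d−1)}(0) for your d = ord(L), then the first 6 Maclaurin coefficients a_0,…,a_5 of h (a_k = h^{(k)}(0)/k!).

L = -32 + 16·Dx - 2·Dx^2 + Dx^3  (order 3).
h: a_k = 1, -2, -18, -4/3, 62/3, -4/15, …
ICs: h(0) = 1, h′(0) = -2, h′′(0) = -36.

f: a_k = -1, -2, -2, -4/3, -2/3, -4/15, …
g: a_k = 2, 0, -16, 0, 64/3, 0, …
Sum ⇒ L₀ = lclm(L_f,L_g) in ℚ(x)⟨Dx⟩.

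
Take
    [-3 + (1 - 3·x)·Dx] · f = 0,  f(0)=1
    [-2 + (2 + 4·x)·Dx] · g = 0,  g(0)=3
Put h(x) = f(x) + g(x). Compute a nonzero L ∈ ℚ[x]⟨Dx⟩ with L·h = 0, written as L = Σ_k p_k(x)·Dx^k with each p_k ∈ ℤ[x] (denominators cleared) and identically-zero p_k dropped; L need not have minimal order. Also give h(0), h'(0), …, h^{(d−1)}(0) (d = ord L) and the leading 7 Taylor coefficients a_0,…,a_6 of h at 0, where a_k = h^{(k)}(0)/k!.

f: a_k = 1, 3, 9, 27, 81, 243, 729, …
g: a_k = 3, 3, -3/2, 3/2, -15/8, 21/8, -63/16, …
Weyl lclm of L_f,L_g ⇒ L₀ (ord ≤ 2).
L = (-42 - 54·x) + (38 + 132·x + 162·x^2)·Dx + (-4 - 14·x + 42·x^2 + 108·x^3)·Dx^2  (order 2).
h: a_k = 4, 6, 15/2, 57/2, 633/8, 1965/8, 11601/16, …
ICs: h(0) = 4, h′(0) = 6.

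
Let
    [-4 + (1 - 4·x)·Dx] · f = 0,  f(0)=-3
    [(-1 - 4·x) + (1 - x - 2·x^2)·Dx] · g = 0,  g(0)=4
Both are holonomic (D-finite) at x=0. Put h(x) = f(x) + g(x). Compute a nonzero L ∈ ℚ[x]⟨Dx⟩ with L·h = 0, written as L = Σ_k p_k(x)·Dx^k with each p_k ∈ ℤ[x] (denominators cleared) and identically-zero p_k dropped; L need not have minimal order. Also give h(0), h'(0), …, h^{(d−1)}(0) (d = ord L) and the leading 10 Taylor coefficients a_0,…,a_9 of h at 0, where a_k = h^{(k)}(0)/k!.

L = (-8 - 144·x + 96·x^2 - 128·x^3) + (26 - 28·x - 120·x^2 + 128·x^3 - 256·x^4)·Dx + (-3 + 19·x - 34·x^2 + 24·x^3 + 16·x^4 - 64·x^5)·Dx^2  (order 2).
h: a_k = 1, -8, -36, -172, -724, -2988, -12116, -48812, -195924, -785068, …
ICs: h(0) = 1, h′(0) = -8.

f: a_k = -3, -12, -48, -192, -768, -3072, -12288, -49152, -196608, -786432, …
g: a_k = 4, 4, 12, 20, 44, 84, 172, 340, 684, 1364, …
L₀ := lclm(L_f,L_g); ord L₀ ≤ 1+1.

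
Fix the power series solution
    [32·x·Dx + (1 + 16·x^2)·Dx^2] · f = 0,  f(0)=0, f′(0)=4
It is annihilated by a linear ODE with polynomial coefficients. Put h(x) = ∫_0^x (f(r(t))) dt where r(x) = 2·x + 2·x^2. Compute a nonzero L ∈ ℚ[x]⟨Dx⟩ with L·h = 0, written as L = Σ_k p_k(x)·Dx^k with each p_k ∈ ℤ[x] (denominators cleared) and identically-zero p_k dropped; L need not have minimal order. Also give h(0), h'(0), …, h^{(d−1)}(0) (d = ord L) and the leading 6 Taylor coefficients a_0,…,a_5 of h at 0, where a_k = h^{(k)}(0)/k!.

L = (-2 + 128·x + 512·x^2 + 768·x^3 + 384·x^4)·Dx^2 + (1 + 2·x + 64·x^2 + 256·x^3 + 320·x^4 + 128·x^5)·Dx^3  (order 3).
h: a_k = 0, 0, 4, 8/3, -128/3, -512/5, …
ICs: h(0) = 0, h′(0) = 0, h′′(0) = 8.

f: a_k = 0, 4, 0, -64/3, 0, 1024/5, …
L₀ from L_f via x↦r, Dx↦r'^{-1}Dx.
h=∫h₀ ⇒ L = L₀·Dx.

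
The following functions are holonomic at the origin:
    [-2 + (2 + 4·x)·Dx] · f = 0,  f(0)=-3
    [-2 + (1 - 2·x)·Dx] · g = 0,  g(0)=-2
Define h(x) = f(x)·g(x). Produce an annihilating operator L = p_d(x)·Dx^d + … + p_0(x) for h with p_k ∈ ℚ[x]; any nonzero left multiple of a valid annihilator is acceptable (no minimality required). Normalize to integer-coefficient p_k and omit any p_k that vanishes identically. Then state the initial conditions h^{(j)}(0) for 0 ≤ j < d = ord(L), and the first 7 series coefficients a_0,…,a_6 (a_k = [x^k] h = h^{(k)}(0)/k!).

f: a_k = -3, -3, 3/2, -3/2, 15/8, -21/8, 63/16, …
g: a_k = -2, -4, -8, -16, -32, -64, -128, …
Sym-product of L_f,L_g gives L₀ (≤ ord 1).
L = (3 + 2·x) + (-1 + 4·x^2)·Dx  (order 1).
h: a_k = 6, 18, 33, 69, 537/4, 1095/4, 4317/8, …
ICs: h(0) = 6.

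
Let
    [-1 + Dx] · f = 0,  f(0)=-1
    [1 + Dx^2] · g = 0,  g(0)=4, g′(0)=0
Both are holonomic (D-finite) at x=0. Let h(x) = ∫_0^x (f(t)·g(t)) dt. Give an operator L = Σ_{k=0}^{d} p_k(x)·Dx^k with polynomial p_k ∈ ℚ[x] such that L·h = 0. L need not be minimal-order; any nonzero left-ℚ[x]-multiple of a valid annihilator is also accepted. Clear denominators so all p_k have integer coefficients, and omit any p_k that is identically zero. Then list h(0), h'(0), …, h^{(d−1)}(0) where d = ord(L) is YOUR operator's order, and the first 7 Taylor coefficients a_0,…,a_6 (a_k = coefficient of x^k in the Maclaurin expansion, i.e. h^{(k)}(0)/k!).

L = 2·Dx - 2·Dx^2 + Dx^3  (order 3).
h: a_k = 0, -4, -2, 0, 1/3, 2/15, 1/45, …
ICs: h(0) = 0, h′(0) = -4, h′′(0) = -4.

f: a_k = -1, -1, -1/2, -1/6, -1/24, -1/120, -1/720, …
g: a_k = 4, 0, -2, 0, 1/6, 0, -1/180, …
L₀ := L_f ⊗_s L_g (sym. prod.), ord ≤ 2.
∫: right-multiply L₀ by Dx.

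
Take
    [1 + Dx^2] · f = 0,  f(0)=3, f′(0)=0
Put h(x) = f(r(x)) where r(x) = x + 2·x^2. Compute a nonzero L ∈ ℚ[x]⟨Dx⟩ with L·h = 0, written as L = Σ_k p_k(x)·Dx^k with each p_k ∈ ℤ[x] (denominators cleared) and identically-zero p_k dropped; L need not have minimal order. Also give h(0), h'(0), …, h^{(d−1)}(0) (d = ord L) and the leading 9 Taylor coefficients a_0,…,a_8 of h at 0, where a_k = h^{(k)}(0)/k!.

L = (1 + 12·x + 48·x^2 + 64·x^3) - 4·Dx + (1 + 4·x)·Dx^2  (order 2).
h: a_k = 3, 0, -3/2, -6, -47/8, 1, 719/240, 79/20, 23521/13440, …
ICs: h(0) = 3, h′(0) = 0.

f: a_k = 3, 0, -3/2, 0, 1/8, 0, -1/240, 0, 1/13440, …
L₀ from L_f via x↦r, Dx↦r'^{-1}Dx.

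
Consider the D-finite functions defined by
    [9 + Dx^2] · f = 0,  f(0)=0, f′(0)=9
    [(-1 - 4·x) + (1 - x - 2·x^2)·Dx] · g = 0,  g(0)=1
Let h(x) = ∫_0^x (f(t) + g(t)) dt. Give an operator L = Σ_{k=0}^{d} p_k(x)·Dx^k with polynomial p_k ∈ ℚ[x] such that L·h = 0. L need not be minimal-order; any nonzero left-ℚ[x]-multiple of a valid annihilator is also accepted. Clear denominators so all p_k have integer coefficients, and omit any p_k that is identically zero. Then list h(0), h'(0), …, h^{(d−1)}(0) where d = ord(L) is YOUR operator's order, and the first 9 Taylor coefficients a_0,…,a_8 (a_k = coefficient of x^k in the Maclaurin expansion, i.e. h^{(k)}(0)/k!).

L = (-117 - 486·x - 135·x^2 - 360·x^3 - 540·x^4 - 432·x^5)·Dx + (45 - 63·x - 81·x^2 + 153·x^3 + 18·x^4 - 324·x^5 - 216·x^6)·Dx^2 + (-13 - 54·x - 15·x^2 - 40·x^3 - 60·x^4 - 48·x^5)·Dx^3 + (5 - 7·x - 9·x^2 + 17·x^3 + 2·x^4 - 36·x^5 - 24·x^6)·Dx^4  (order 4).
h: a_k = 0, 1, 5, 1, -17/8, 11/5, 361/80, 43/7, 46871/4480, …
ICs: h(0) = 0, h′(0) = 1, h′′(0) = 10, h′′′(0) = 6.

f: a_k = 0, 9, 0, -27/2, 0, 243/40, 0, -729/560, 0, …
g: a_k = 1, 1, 3, 5, 11, 21, 43, 85, 171, …
h₀=f+g: left-lcm gives L₀, ord ≤ 3.
Integrate: L := L₀·Dx.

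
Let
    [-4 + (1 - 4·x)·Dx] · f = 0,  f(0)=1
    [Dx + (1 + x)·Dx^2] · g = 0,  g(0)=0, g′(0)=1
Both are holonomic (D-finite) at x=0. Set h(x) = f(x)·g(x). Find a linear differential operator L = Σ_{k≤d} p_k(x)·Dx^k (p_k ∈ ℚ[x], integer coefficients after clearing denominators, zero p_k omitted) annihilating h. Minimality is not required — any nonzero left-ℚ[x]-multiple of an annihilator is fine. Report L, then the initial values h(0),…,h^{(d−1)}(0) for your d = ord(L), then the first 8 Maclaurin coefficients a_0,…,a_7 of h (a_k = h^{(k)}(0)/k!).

f: a_k = 1, 4, 16, 64, 256, 1024, 4096, 16384, …
g: a_k = 0, 1, -1/2, 1/3, -1/4, 1/5, -1/6, 1/7, …
h₀=f·g: eliminate ⇒ L₀, order ≤ 1·2.
L = 4 + (7 + 12·x)·Dx + (-1 + 3·x + 4·x^2)·Dx^2  (order 2).
h: a_k = 0, 1, 7/2, 43/3, 685/12, 3428/15, 27419/30, 383881/105, …
ICs: h(0) = 0, h′(0) = 1.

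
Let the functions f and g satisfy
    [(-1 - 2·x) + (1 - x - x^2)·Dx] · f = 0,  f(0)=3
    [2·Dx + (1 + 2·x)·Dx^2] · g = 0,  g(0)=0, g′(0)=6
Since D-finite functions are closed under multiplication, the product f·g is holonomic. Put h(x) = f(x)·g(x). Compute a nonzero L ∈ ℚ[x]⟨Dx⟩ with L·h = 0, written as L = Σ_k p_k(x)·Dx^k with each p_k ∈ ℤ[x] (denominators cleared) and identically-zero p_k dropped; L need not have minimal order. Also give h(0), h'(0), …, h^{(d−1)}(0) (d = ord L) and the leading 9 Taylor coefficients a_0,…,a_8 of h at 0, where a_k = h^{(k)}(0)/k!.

f: a_k = 3, 3, 6, 9, 15, 24, 39, 63, 102, …
g: a_k = 0, 6, -6, 8, -12, 96/5, -32, 384/7, -96, …
L₀ := L_f ⊗_s L_g (sym. prod.), ord ≤ 2.
L = (4 + 8·x) + (10·x + 10·x^2)·Dx + (-1 - x + 3·x^2 + 2·x^3)·Dx^2  (order 2).
h: a_k = 0, 18, 0, 42, 6, 528/5, 78/5, 10002/35, 468/35, …
ICs: h(0) = 0, h′(0) = 18.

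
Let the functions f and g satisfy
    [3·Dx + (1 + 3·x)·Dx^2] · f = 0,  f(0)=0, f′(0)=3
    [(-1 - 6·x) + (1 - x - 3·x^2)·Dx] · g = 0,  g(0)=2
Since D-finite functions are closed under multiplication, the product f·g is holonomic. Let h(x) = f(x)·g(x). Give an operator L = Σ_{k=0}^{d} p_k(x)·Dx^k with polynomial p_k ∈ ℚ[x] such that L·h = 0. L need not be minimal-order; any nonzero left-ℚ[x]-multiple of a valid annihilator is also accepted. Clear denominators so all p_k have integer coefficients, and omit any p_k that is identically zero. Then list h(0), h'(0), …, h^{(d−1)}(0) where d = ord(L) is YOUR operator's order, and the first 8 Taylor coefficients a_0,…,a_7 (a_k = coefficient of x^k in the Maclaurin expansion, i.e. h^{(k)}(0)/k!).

f: a_k = 0, 3, -9/2, 9, -81/4, 243/5, -243/2, 2187/7, …
g: a_k = 2, 2, 8, 14, 38, 80, 194, 434, …
L₀ := L_f ⊗_s L_g (sym. prod.), ord ≤ 2.
L = (9 + 36·x) + (-1 + 21·x + 45·x^2)·Dx + (-1 - 2·x + 6·x^2 + 9·x^3)·Dx^2  (order 2).
h: a_k = 0, 6, -3, 33, -33/2, 1797/10, -564/5, 73581/70, …
ICs: h(0) = 0, h′(0) = 6.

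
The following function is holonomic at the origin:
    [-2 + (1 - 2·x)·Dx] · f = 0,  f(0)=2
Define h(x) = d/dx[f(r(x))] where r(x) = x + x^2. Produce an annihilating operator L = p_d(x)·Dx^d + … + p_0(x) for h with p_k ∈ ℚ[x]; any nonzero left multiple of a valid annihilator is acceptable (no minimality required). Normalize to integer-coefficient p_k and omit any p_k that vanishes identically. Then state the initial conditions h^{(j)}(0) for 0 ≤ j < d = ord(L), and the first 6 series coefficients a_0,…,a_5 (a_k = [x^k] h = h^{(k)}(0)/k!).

f: a_k = 2, 4, 8, 16, 32, 64, …
f∘r: x↦r, Dx↦Dx/r' in L_f ⇒ L₀.
Derive L from L₀ (diff closure).
L = (6 + 12·x + 12·x^2) + (-1 + 6·x^2 + 4·x^3)·Dx  (order 1).
h: a_k = 4, 24, 96, 352, 1200, 3936, …
ICs: h(0) = 4.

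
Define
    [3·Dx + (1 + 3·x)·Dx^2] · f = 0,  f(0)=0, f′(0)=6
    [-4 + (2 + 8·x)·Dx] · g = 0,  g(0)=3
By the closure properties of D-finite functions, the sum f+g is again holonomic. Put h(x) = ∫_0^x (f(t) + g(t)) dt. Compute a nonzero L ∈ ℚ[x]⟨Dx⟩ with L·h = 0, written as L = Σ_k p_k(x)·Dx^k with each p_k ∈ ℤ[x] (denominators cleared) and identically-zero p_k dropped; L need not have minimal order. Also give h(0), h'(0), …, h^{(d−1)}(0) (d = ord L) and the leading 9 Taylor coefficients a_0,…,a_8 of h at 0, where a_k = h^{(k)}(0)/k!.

L = 36·x·Dx^2 + (6 + 72·x + 180·x^2)·Dx^3 + (1 + 13·x + 54·x^2 + 72·x^3)·Dx^4  (order 4).
h: a_k = 0, 3, 6, -5, 15/2, -141/10, 151/5, -495/7, 4959/28, …
ICs: h(0) = 0, h′(0) = 3, h′′(0) = 12, h′′′(0) = -30.

f: a_k = 0, 6, -9, 18, -81/2, 486/5, -243, 4374/7, -6561/4, …
g: a_k = 3, 6, -6, 12, -30, 84, -252, 792, -2574, …
Weyl lclm of L_f,L_g ⇒ L₀ (ord ≤ 3).
∫: right-multiply L₀ by Dx.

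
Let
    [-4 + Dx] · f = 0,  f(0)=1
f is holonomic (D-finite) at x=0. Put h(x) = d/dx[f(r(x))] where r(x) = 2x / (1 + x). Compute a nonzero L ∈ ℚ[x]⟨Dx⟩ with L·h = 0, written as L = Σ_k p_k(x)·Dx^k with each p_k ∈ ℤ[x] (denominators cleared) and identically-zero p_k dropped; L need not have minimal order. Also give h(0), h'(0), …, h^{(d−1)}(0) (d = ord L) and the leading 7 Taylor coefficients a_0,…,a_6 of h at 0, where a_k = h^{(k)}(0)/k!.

L = (6 - 2·x) + (-1 - 2·x - x^2)·Dx  (order 1).
h: a_k = 8, 48, 88, 32/3, -88, 368/15, 3224/45, …
ICs: h(0) = 8.

f: a_k = 1, 4, 8, 32/3, 32/3, 128/15, 256/45, …
Substitute x→r, Dx→(1/r')Dx; clear ⇒ L₀.
Differentiate: ansatz ord ≤ ord L₀ ⇒ L.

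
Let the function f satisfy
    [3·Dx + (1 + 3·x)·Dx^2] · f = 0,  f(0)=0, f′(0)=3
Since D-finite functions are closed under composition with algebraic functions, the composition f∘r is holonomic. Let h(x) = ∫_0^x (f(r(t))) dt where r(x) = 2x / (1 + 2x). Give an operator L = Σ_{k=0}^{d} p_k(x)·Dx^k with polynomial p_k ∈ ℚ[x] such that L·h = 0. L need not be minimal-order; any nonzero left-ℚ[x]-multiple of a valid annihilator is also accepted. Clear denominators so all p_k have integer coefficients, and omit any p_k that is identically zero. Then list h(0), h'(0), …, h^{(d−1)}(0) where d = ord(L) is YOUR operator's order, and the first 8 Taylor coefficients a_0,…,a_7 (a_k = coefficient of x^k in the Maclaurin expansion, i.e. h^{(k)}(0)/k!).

L = (10 + 32·x)·Dx^2 + (1 + 10·x + 16·x^2)·Dx^3  (order 3).
h: a_k = 0, 0, 3, -10, 42, -204, 5456/5, -6240, …
ICs: h(0) = 0, h′(0) = 0, h′′(0) = 6.

f: a_k = 0, 3, -9/2, 9, -81/4, 243/5, -243/2, 2187/7, …
L₀ from L_f via x↦r, Dx↦r'^{-1}Dx.
∫: right-multiply L₀ by Dx.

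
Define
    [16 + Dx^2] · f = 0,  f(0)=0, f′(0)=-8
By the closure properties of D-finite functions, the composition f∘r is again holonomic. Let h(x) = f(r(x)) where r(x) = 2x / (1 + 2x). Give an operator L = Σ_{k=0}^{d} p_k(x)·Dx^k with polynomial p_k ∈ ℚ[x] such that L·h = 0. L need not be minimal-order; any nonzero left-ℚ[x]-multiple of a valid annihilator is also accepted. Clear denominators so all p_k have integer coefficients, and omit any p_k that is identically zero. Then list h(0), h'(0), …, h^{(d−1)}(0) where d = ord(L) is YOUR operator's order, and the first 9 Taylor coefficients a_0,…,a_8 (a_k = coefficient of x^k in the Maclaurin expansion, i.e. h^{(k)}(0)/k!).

f: a_k = 0, -8, 0, 64/3, 0, -256/15, 0, 2048/315, 0, …
f∘r: x↦r, Dx↦Dx/r' in L_f ⇒ L₀.
L = 64 + (4 + 24·x + 48·x^2 + 32·x^3)·Dx + (1 + 8·x + 24·x^2 + 32·x^3 + 16·x^4)·Dx^2  (order 2).
h: a_k = 0, -16, 32, 320/3, -896, 49408/15, -7680, 2520064/315, 1288192/45, …
ICs: h(0) = 0, h′(0) = -16.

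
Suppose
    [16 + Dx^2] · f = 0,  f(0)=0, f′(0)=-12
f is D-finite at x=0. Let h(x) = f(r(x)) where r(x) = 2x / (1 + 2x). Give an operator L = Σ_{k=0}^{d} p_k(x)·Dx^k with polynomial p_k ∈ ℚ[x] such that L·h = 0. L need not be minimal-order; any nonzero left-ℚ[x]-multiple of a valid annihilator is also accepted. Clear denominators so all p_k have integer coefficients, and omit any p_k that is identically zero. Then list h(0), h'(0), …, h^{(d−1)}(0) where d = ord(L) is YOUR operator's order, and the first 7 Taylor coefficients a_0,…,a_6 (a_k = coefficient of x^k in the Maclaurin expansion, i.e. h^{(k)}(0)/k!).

L = 64 + (4 + 24·x + 48·x^2 + 32·x^3)·Dx + (1 + 8·x + 24·x^2 + 32·x^3 + 16·x^4)·Dx^2  (order 2).
h: a_k = 0, -24, 48, 160, -1344, 24704/5, -11520, …
ICs: h(0) = 0, h′(0) = -24.

f: a_k = 0, -12, 0, 32, 0, -128/5, 0, …
h₀=f(r): pull back L_f along r ⇒ L₀.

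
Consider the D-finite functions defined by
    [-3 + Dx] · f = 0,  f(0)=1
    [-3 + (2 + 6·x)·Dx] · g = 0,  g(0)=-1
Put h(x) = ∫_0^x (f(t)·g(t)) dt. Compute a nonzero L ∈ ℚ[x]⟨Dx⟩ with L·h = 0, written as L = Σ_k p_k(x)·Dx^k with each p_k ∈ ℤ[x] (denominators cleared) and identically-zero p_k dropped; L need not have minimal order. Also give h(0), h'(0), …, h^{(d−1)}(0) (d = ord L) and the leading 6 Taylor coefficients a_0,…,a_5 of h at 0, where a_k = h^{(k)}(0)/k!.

L = (-9 - 18·x)·Dx + (2 + 6·x)·Dx^2  (order 2).
h: a_k = 0, -1, -9/4, -21/8, -153/64, -891/640, …
ICs: h(0) = 0, h′(0) = -1.

f: a_k = 1, 3, 9/2, 9/2, 27/8, 81/40, …
g: a_k = -1, -3/2, 9/8, -27/16, 405/128, -1701/256, …
L₀ := L_f ⊗_s L_g (sym. prod.), ord ≤ 1.
h=∫₀ˣh₀: take L = L₀·Dx.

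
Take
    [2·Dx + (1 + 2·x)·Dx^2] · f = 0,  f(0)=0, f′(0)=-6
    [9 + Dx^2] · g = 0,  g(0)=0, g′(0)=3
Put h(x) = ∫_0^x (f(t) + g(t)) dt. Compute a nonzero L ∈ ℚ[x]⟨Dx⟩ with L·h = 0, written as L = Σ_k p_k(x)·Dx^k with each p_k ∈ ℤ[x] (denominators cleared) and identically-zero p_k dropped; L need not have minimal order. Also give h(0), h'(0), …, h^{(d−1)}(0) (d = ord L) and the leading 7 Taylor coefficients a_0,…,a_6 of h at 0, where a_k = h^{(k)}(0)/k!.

f: a_k = 0, -6, 6, -8, 12, -96/5, 32, …
g: a_k = 0, 3, 0, -9/2, 0, 81/40, 0, …
Sum ⇒ L₀ = lclm(L_f,L_g) in ℚ(x)⟨Dx⟩.
Integrate: L := L₀·Dx.
L = (594 + 648·x + 648·x^2)·Dx^2 + (153 + 630·x + 972·x^2 + 648·x^3)·Dx^3 + (66 + 72·x + 72·x^2)·Dx^4 + (17 + 70·x + 108·x^2 + 72·x^3)·Dx^5  (order 5).
h: a_k = 0, 0, -3/2, 2, -25/8, 12/5, -229/80, …
ICs: h(0) = 0, h′(0) = 0, h′′(0) = -3, h′′′(0) = 12, h′′′′(0) = -75.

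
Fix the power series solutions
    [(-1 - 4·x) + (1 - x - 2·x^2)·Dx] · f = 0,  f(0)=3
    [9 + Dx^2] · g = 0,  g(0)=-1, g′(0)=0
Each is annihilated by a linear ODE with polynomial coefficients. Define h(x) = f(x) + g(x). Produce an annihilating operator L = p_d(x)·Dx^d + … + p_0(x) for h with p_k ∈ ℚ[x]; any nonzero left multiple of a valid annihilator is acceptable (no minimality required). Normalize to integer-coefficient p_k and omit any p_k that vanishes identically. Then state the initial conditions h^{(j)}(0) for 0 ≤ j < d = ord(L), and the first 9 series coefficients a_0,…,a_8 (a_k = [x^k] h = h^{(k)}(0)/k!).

L = (117 + 486·x + 135·x^2 + 360·x^3 + 540·x^4 + 432·x^5) + (-45 + 63·x + 81·x^2 - 153·x^3 - 18·x^4 + 324·x^5 + 216·x^6)·Dx + (13 + 54·x + 15·x^2 + 40·x^3 + 60·x^4 + 48·x^5)·Dx^2 + (-5 + 7·x + 9·x^2 - 17·x^3 - 2·x^4 + 36·x^5 + 24·x^6)·Dx^3  (order 3).
h: a_k = 2, 3, 27/2, 15, 237/8, 63, 10401/80, 255, 2297511/4480, …
ICs: h(0) = 2, h′(0) = 3, h′′(0) = 27.

f: a_k = 3, 3, 9, 15, 33, 63, 129, 255, 513, …
g: a_k = -1, 0, 9/2, 0, -27/8, 0, 81/80, 0, -729/4480, …
Weyl lclm of L_f,L_g ⇒ L₀ (ord ≤ 3).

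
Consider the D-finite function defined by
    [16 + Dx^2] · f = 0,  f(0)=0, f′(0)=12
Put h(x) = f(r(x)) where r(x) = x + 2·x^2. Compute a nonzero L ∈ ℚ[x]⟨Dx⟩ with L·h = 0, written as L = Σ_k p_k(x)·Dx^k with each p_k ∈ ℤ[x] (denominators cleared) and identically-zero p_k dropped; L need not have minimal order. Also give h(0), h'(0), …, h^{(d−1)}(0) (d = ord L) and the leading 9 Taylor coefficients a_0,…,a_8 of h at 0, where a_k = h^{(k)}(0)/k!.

f: a_k = 0, 12, 0, -32, 0, 128/5, 0, -1024/105, 0, …
L₀ from L_f via x↦r, Dx↦r'^{-1}Dx.
L = (16 + 192·x + 768·x^2 + 1024·x^3) - 4·Dx + (1 + 4·x)·Dx^2  (order 2).
h: a_k = 0, 12, 24, -32, -192, -1792/5, 0, 106496/105, 28672/15, …
ICs: h(0) = 0, h′(0) = 12.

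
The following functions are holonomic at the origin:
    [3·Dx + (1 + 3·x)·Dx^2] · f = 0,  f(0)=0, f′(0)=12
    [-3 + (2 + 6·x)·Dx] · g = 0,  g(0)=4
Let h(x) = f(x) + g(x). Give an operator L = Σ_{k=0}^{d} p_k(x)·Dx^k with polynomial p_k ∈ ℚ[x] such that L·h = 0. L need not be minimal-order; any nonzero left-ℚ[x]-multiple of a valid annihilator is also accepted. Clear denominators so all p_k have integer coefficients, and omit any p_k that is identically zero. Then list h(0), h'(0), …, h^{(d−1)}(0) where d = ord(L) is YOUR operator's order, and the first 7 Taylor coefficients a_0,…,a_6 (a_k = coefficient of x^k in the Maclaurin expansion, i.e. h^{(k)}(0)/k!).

f: a_k = 0, 12, -18, 36, -81, 972/5, -486, …
g: a_k = 4, 6, -9/2, 27/4, -405/32, 1701/64, -15309/256, …
Weyl lclm of L_f,L_g ⇒ L₀ (ord ≤ 3).
L = 9·Dx + (15 + 45·x)·Dx^2 + (2 + 12·x + 18·x^2)·Dx^3  (order 3).
h: a_k = 4, 18, -45/2, 171/4, -2997/32, 70713/320, -139725/256, …
ICs: h(0) = 4, h′(0) = 18, h′′(0) = -45.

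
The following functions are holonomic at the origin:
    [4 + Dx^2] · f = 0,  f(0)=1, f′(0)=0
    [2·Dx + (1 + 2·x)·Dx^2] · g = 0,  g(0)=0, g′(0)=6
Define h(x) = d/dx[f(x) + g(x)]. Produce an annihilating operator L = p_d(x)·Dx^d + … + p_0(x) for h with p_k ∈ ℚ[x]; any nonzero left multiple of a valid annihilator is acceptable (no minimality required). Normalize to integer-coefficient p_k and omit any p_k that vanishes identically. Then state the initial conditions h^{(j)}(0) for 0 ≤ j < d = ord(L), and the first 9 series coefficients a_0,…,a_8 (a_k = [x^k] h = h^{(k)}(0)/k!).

f: a_k = 1, 0, -2, 0, 2/3, 0, -4/45, 0, 2/315, …
g: a_k = 0, 6, -6, 8, -12, 96/5, -32, 384/7, -96, …
Weyl lclm of L_f,L_g ⇒ L₀ (ord ≤ 4).
Derive L from L₀ (diff closure).
L = (56 + 32·x + 32·x^2) + (12 + 40·x + 48·x^2 + 32·x^3)·Dx + (14 + 8·x + 8·x^2)·Dx^2 + (3 + 10·x + 12·x^2 + 8·x^3)·Dx^3  (order 3).
h: a_k = 6, -16, 24, -136/3, 96, -2888/15, 384, -241904/315, 1536, …
ICs: h(0) = 6, h′(0) = -16, h′′(0) = 48.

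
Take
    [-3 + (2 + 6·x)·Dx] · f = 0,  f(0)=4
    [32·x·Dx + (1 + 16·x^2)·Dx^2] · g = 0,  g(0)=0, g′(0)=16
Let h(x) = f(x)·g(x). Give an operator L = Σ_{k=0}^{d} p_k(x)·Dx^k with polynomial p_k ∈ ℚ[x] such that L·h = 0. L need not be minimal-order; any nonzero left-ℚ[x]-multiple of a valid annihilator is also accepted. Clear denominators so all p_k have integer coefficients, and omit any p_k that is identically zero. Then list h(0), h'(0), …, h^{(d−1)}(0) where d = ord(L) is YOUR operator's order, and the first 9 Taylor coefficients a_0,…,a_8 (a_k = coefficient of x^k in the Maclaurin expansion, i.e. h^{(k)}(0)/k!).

L = (27 - 192·x - 144·x^2) + (-12 + 92·x + 576·x^2 + 576·x^3)·Dx + (4 + 24·x + 100·x^2 + 384·x^3 + 576·x^4)·Dx^2  (order 2).
h: a_k = 0, 64, 96, -1240/3, -404, 34583/10, 95289/20, -22966919/560, -56735583/1120, …
ICs: h(0) = 0, h′(0) = 64.

f: a_k = 4, 6, -9/2, 27/4, -405/32, 1701/64, -15309/256, 72171/512, -2814669/8192, …
g: a_k = 0, 16, 0, -256/3, 0, 4096/5, 0, -65536/7, 0, …
h₀=f·g: eliminate ⇒ L₀, order ≤ 1·2.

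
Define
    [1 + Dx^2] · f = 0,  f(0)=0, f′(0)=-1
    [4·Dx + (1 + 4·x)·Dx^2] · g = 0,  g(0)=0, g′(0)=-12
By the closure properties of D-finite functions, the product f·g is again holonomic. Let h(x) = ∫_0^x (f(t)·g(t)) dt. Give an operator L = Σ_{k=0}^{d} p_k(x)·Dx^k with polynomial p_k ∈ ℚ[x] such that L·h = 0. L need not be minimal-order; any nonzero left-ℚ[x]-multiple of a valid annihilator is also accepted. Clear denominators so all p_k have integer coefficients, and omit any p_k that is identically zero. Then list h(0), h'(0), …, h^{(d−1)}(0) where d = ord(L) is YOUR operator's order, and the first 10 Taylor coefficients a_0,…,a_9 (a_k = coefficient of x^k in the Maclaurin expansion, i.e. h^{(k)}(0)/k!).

f: a_k = 0, -1, 0, 1/6, 0, -1/120, 0, 1/5040, 0, -1/362880, …
g: a_k = 0, -12, 24, -64, 192, -3072/5, 2048, -49152/7, 24576, -262144/3, …
L₀ := L_f ⊗_s L_g (sym. prod.), ord ≤ 4.
∫: right-multiply L₀ by Dx.
L = (-147 - 144·x - 224·x^2 + 256·x^3 + 256·x^4)·Dx + (-56 - 160·x + 384·x^2 + 512·x^3)·Dx^2 + (-150 - 160·x - 192·x^2 + 512·x^3 + 512·x^4)·Dx^3 + (-56 - 160·x + 384·x^2 + 512·x^3)·Dx^4 + (-3 - 16·x + 32·x^2 + 256·x^3 + 256·x^4)·Dx^5  (order 5).
h: a_k = 0, 0, 0, 4, -6, 62/5, -94/3, 3623/42, -10081/40, 581267/756, …
ICs: h(0) = 0, h′(0) = 0, h′′(0) = 0, h′′′(0) = 24, h′′′′(0) = -144.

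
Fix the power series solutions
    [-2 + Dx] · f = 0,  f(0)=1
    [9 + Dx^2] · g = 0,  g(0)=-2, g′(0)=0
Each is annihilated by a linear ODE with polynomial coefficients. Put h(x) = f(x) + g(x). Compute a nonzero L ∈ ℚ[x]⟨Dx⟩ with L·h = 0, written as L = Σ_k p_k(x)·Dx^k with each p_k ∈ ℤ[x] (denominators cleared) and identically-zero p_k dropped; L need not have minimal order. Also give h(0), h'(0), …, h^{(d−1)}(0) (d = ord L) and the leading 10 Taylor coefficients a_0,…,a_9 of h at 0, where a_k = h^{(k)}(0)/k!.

L = -18 + 9·Dx - 2·Dx^2 + Dx^3  (order 3).
h: a_k = -1, 2, 11, 4/3, -73/12, 4/15, 761/360, 8/315, -919/2880, 4/2835, …
ICs: h(0) = -1, h′(0) = 2, h′′(0) = 22.

f: a_k = 1, 2, 2, 4/3, 2/3, 4/15, 4/45, 8/315, 2/315, 4/2835, …
g: a_k = -2, 0, 9, 0, -27/4, 0, 81/40, 0, -729/2240, 0, …
h₀=f+g: left-lcm gives L₀, ord ≤ 3.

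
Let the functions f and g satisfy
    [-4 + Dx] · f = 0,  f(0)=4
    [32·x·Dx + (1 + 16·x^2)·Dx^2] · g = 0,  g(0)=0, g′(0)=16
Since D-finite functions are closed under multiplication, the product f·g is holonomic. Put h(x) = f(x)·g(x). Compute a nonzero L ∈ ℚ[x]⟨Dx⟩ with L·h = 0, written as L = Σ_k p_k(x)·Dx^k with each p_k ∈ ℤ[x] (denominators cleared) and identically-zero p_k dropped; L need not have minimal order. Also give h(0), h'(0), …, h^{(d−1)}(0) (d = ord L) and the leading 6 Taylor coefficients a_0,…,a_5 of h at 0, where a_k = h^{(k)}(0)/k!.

L = (16 - 128·x + 256·x^2) + (-8 + 32·x - 128·x^2)·Dx + (1 + 16·x^2)·Dx^2  (order 2).
h: a_k = 0, 64, 256, 512/3, -2048/3, 6144/5, …
ICs: h(0) = 0, h′(0) = 64.

f: a_k = 4, 16, 32, 128/3, 128/3, 512/15, …
g: a_k = 0, 16, 0, -256/3, 0, 4096/5, …
h₀=f·g: eliminate ⇒ L₀, order ≤ 1·2.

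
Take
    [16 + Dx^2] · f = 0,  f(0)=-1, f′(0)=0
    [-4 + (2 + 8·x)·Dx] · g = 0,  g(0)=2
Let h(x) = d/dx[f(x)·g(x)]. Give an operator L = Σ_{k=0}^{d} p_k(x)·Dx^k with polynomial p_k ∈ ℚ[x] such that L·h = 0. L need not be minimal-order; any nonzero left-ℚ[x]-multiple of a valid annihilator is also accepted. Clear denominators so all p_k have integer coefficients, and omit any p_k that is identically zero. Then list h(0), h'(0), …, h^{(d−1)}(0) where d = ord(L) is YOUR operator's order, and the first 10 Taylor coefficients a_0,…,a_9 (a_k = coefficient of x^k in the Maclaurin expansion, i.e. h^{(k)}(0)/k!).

f: a_k = -1, 0, 8, 0, -32/3, 0, 256/45, 0, -512/315, 0, …
g: a_k = 2, 4, -4, 8, -20, 56, -168, 528, -1716, 5720, …
Product ⇒ symmetric product L₀, ord ≤ 2.
Differentiate: ansatz ord ≤ ord L₀ ⇒ L.
L = (212 + 2304·x + 8704·x^2 + 16384·x^3 + 16384·x^4) + (-4 - 144·x - 768·x^2 - 1024·x^3)·Dx + (7 + 88·x + 432·x^2 + 1024·x^3 + 1024·x^4)·Dx^2  (order 2).
h: a_k = -4, 40, 72, -400/3, -520/3, 5584/15, -44912/45, 1409504/315, -647112/35, 29991472/405, …
ICs: h(0) = -4, h′(0) = 40.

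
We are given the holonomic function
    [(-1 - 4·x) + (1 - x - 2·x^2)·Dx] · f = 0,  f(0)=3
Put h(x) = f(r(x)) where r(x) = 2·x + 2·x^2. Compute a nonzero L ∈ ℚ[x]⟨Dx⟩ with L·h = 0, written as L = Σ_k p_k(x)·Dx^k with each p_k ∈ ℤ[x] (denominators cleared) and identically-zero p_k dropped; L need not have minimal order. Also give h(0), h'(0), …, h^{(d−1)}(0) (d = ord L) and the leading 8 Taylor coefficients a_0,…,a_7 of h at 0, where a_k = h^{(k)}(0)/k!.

f: a_k = 3, 3, 9, 15, 33, 63, 129, 255, …
L₀ from L_f via x↦r, Dx↦r'^{-1}Dx.
L = (2 + 20·x + 48·x^2 + 32·x^3) + (-1 + 2·x + 10·x^2 + 16·x^3 + 8·x^4)·Dx  (order 1).
h: a_k = 3, 6, 42, 192, 924, 4488, 21624, 104448, …
ICs: h(0) = 3.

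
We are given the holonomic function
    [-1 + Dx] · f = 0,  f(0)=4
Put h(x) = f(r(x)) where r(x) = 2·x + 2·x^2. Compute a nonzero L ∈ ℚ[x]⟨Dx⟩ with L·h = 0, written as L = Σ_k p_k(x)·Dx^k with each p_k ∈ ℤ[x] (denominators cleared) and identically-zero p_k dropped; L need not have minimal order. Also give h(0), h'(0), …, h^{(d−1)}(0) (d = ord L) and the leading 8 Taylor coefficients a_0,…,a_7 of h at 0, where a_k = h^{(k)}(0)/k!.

L = (-2 - 4·x) + Dx  (order 1).
h: a_k = 4, 8, 16, 64/3, 80/3, 416/15, 1216/45, 7424/315, …
ICs: h(0) = 4.

f: a_k = 4, 4, 2, 2/3, 1/6, 1/30, 1/180, 1/1260, …
Substitute x→r, Dx→(1/r')Dx; clear ⇒ L₀.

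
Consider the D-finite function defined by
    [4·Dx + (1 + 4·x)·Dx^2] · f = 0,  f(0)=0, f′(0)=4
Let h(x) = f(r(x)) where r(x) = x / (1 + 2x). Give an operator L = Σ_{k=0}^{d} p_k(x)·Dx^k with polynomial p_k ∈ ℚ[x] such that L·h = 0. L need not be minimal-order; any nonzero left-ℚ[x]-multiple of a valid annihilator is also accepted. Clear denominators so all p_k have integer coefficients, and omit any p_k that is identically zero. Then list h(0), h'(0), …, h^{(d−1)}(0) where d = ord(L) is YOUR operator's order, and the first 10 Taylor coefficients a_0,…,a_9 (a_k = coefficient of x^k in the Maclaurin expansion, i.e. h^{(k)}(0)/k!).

L = (8 + 24·x)·Dx + (1 + 8·x + 12·x^2)·Dx^2  (order 2).
h: a_k = 0, 4, -16, 208/3, -320, 7744/5, -23296/3, 279808/7, -209920, 10077184/9, …
ICs: h(0) = 0, h′(0) = 4.

f: a_k = 0, 4, -8, 64/3, -64, 1024/5, -2048/3, 16384/7, -8192, 262144/9, …
Change of var in L_f (x↦r) gives L₀.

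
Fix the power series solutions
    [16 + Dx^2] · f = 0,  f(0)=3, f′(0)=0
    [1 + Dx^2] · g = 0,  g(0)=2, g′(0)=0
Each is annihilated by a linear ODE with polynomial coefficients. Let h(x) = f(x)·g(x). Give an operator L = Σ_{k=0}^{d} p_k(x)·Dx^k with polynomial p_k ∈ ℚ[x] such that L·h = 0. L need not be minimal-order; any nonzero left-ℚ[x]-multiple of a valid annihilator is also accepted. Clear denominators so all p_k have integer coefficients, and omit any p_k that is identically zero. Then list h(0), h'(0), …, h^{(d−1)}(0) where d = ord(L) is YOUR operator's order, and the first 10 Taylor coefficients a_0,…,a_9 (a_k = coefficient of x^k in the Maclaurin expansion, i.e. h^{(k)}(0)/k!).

L = 225 + 34·Dx^2 + Dx^4  (order 4).
h: a_k = 6, 0, -51, 0, 353/4, 0, -8177/120, 0, 198593/6720, 0, …
ICs: h(0) = 6, h′(0) = 0, h′′(0) = -102, h′′′(0) = 0.

f: a_k = 3, 0, -24, 0, 32, 0, -256/15, 0, 512/105, 0, …
g: a_k = 2, 0, -1, 0, 1/12, 0, -1/360, 0, 1/20160, 0, …
f·g: L₀ = L_f ⊗_s L_g, ord ≤ 2·2.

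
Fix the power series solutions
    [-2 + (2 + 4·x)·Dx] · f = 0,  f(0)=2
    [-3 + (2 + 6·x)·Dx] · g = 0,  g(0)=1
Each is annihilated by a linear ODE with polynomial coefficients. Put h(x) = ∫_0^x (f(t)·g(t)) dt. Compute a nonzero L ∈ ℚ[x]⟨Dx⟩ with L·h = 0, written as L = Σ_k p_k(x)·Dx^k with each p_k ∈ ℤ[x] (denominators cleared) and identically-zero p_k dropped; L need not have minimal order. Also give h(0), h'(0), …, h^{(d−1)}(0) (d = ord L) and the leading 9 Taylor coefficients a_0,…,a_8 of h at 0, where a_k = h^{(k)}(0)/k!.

L = (-5 - 12·x)·Dx + (2 + 10·x + 12·x^2)·Dx^2  (order 2).
h: a_k = 0, 2, 5/2, -1/12, 5/32, -101/320, 515/768, -5301/3584, 27525/8192, …
ICs: h(0) = 0, h′(0) = 2.

f: a_k = 2, 2, -1, 1, -5/4, 7/4, -21/8, 33/8, -429/64, …
g: a_k = 1, 3/2, -9/8, 27/16, -405/128, 1701/256, -15309/1024, 72171/2048, -2814669/32768, …
Product ⇒ symmetric product L₀, ord ≤ 1.
Integrate: L := L₀·Dx.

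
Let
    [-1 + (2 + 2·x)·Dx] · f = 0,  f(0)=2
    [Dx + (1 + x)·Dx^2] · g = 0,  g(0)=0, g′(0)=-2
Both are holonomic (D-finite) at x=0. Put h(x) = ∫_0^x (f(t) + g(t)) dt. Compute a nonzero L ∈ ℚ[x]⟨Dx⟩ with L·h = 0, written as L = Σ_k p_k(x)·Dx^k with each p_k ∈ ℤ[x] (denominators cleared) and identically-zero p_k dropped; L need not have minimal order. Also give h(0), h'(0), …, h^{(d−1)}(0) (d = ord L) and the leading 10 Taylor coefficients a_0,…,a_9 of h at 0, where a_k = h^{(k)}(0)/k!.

f: a_k = 2, 1, -1/4, 1/8, -5/64, 7/128, -21/512, 33/1024, -429/16384, 715/32768, …
g: a_k = 0, -2, 1, -2/3, 1/2, -2/5, 1/3, -2/7, 1/4, -2/9, …
h₀=f+g: left-lcm gives L₀, ord ≤ 3.
Integrate: L := L₀·Dx.
L = Dx^2 + (5 + 5·x)·Dx^3 + (2 + 4·x + 2·x^2)·Dx^4  (order 4).
h: a_k = 0, 2, -1/2, 1/4, -13/96, 27/320, -221/3840, 449/10752, -1817/57344, 3667/147456, …
ICs: h(0) = 0, h′(0) = 2, h′′(0) = -1, h′′′(0) = 3/2.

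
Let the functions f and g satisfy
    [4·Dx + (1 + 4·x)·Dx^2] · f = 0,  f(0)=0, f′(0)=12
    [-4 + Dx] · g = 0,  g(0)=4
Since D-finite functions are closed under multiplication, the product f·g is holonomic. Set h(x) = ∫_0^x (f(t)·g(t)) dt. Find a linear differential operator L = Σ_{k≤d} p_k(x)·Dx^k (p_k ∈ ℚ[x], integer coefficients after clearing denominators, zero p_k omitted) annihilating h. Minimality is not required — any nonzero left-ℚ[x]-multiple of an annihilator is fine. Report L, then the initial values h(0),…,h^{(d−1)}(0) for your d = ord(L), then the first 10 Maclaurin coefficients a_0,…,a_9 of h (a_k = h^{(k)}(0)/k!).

f: a_k = 0, 12, -24, 64, -192, 3072/5, -2048, 49152/7, -24576, 262144/3, …
g: a_k = 4, 16, 32, 128/3, 128/3, 512/15, 1024/45, 4096/315, 2048/315, 8192/2835, …
f·g: L₀ = L_f ⊗_s L_g, ord ≤ 2·1.
Integrate: L := L₀·Dx.
L = 64·x·Dx + (-4 - 32·x)·Dx^2 + (1 + 4·x)·Dx^3  (order 3).
h: a_k = 0, 0, 24, 32, 64, 0, 768/5, -1024/3, 23552/21, -475136/135, …
ICs: h(0) = 0, h′(0) = 0, h′′(0) = 48.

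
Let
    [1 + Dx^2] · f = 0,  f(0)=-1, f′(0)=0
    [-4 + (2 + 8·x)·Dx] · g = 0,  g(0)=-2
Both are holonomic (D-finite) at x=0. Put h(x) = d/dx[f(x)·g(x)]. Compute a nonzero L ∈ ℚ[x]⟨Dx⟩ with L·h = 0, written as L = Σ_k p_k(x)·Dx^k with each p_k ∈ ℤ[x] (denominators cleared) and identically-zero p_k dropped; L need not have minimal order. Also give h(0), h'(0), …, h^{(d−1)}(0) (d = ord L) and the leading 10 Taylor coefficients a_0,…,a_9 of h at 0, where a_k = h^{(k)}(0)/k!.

L = (-7 + 336·x + 736·x^2 + 256·x^3 + 256·x^4) + (44 + 144·x - 192·x^2 - 256·x^3)·Dx + (13 + 112·x + 288·x^2 + 256·x^3 + 256·x^4)·Dx^2  (order 2).
h: a_k = 4, -10, 18, -215/3, 1565/6, -56941/60, 630413/180, -32917807/2520, 55019889/1120, -33742346581/181440, …
ICs: h(0) = 4, h′(0) = -10.

f: a_k = -1, 0, 1/2, 0, -1/24, 0, 1/720, 0, -1/40320, 0, …
g: a_k = -2, -4, 4, -8, 20, -56, 168, -528, 1716, -5720, …
Sym-product of L_f,L_g gives L₀ (≤ ord 2).
h₀' ⇒ L via d/dx closure of L₀.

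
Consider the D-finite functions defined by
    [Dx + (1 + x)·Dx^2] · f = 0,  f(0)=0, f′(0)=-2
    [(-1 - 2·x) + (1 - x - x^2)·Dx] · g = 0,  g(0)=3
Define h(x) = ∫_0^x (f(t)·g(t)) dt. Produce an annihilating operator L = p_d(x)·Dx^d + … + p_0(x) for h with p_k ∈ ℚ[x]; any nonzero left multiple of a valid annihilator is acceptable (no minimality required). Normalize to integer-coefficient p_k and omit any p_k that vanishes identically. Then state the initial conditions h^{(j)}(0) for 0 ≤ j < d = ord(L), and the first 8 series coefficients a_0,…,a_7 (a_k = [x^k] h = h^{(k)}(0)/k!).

f: a_k = 0, -2, 1, -2/3, 1/2, -2/5, 1/3, -2/7, …
g: a_k = 3, 3, 6, 9, 15, 24, 39, 63, …
L₀ := L_f ⊗_s L_g (sym. prod.), ord ≤ 2.
h=∫₀ˣh₀: take L = L₀·Dx.
L = (3 + 4·x)·Dx + (1 + 7·x + 5·x^2)·Dx^2 + (-1 + 2·x^2 + x^3)·Dx^3  (order 3).
h: a_k = 0, 0, -3, -1, -11/4, -5/2, -247/60, -181/35, …
ICs: h(0) = 0, h′(0) = 0, h′′(0) = -6.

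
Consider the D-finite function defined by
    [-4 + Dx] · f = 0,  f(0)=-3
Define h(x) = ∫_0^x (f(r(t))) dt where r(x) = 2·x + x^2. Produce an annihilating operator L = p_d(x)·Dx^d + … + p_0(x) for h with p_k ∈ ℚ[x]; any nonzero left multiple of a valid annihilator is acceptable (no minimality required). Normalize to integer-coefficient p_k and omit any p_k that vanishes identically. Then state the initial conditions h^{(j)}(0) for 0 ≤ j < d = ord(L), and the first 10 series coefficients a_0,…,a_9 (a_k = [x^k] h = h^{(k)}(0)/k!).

L = (-8 - 8·x)·Dx + Dx^2  (order 2).
h: a_k = 0, -3, -12, -36, -88, -184, -1696/5, -59104/105, -89632/105, -376928/315, …
ICs: h(0) = 0, h′(0) = -3.

f: a_k = -3, -12, -24, -32, -32, -128/5, -256/15, -1024/105, -512/105, -2048/945, …
h₀=f(r): pull back L_f along r ⇒ L₀.
h=∫₀ˣh₀: take L = L₀·Dx.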